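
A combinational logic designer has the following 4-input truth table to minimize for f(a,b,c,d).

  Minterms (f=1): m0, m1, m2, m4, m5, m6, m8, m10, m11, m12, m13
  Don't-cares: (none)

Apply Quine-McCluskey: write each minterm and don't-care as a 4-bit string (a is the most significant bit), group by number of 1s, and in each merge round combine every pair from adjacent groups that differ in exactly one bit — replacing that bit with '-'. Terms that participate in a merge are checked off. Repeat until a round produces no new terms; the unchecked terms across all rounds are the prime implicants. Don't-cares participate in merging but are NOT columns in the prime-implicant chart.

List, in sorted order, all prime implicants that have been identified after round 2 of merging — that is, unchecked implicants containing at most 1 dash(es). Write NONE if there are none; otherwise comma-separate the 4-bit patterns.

[col 0] 0000*, 0001*, 0010*, 0100*, 0101*, 0110*, 1000*, 1010*, 1011*, 1100*, 1101*
[col 1] -000*, -010*, -100*, -101*, 0-00*, 0-01*, 0-10*, 00-0*, 000-*, 01-0*, 010-*, 1-00*, 10-0*, 101-, 110-*
[col 2] --00, -0-0, -10-, 0--0, 0-0-
Prime implicants: --00, -0-0, -10-, 0--0, 0-0-, 101-

101-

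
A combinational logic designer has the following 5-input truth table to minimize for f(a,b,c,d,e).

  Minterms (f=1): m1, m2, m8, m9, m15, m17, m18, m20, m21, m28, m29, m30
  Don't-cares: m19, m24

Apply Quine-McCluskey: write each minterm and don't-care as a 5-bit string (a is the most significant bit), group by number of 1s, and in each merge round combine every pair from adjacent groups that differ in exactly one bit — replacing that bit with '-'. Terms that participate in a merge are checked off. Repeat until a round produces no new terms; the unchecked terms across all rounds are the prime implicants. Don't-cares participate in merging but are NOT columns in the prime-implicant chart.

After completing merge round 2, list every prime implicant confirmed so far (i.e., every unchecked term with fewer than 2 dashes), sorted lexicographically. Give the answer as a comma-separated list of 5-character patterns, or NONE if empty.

-0001, -0010, -1000, 0-001, 0100-, 01111, 10-01, 100-1, 1001-, 11-00, 111-0

Round 0: 00001✓ 00010✓ 01000✓ 01001✓ 01111 10001✓ 10010✓ 10011✓ 10100✓ 10101✓ 11000✓ 11100✓ 11101✓ 11110✓
Round 1: -0001 -0010 -1000 0-001 0100- 1-100✓ 1-101✓ 10-01 100-1 1001- 1010-✓ 11-00 111-0 1110-✓
Round 2: 1-10-
PIs = {-0001, -0010, -1000, 0-001, 0100-, 01111, 1-10-, 10-01, 100-1, 1001-, 11-00, 111-0}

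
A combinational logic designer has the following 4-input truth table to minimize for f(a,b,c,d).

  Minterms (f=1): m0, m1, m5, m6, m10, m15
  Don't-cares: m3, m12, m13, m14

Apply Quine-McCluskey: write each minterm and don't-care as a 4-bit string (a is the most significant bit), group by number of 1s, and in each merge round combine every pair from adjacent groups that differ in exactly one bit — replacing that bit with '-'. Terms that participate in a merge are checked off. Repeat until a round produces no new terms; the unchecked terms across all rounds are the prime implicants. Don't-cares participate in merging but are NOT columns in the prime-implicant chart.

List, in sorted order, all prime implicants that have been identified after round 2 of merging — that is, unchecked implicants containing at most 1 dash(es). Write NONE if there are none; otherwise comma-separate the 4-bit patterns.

Round 0: 0000✓ 0001✓ 0011✓ 0101✓ 0110✓ 1010✓ 1100✓ 1101✓ 1110✓ 1111✓
Round 1: -101 -110 0-01 00-1 000- 1-10 11-0✓ 11-1✓ 110-✓ 111-✓
Round 2: 11--
PIs = {-101, -110, 0-01, 00-1, 000-, 1-10, 11--}

-101, -110, 0-01, 00-1, 000-, 1-10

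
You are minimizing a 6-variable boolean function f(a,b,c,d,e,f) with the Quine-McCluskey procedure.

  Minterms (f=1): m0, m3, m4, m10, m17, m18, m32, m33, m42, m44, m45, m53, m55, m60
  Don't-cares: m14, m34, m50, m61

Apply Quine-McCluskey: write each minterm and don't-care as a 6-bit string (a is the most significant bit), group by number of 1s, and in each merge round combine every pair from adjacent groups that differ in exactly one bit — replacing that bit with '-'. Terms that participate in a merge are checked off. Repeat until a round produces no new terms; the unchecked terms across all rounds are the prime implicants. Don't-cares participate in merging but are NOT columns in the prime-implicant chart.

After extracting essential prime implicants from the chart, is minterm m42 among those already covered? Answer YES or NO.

NO

size-2^0 implicants → 000000(✓)  000011  000100(✓)  001010(✓)  001110(✓)  010001  010010(✓)  100000(✓)  100001(✓)  100010(✓)  101010(✓)  101100(✓)  101101(✓)  110010(✓)  110101(✓)  110111(✓)  111100(✓)  111101(✓)
size-2^1 implicants → -00000  -01010  -10010  000-00  001-10  1-0010  1-1100(✓)  1-1101(✓)  10-010  1000-0  10000-  10110-(✓)  11-101  1101-1  11110-(✓)
size-2^2 implicants → 1-110-
Unchecked terms (primes): -00000, -01010, -10010, 000-00, 000011, 001-10, 010001, 1-0010, 1-110-, 10-010, 1000-0, 10000-, 11-101, 1101-1
Minterm coverage:
  m0 ⊆ -00000,000-00
  m3 ⊆ 000011 [E]
  m4 ⊆ 000-00 [E]
  m10 ⊆ -01010,001-10
  m17 ⊆ 010001 [E]
  m18 ⊆ -10010 [E]
  m32 ⊆ -00000,1000-0,10000-
  m33 ⊆ 10000- [E]
  m42 ⊆ -01010,10-010
  m44 ⊆ 1-110- [E]
  m45 ⊆ 1-110- [E]
  m53 ⊆ 11-101,1101-1
  m55 ⊆ 1101-1 [E]
  m60 ⊆ 1-110- [E]
E = {-10010, 000-00, 000011, 010001, 1-110-, 10000-, 1101-1}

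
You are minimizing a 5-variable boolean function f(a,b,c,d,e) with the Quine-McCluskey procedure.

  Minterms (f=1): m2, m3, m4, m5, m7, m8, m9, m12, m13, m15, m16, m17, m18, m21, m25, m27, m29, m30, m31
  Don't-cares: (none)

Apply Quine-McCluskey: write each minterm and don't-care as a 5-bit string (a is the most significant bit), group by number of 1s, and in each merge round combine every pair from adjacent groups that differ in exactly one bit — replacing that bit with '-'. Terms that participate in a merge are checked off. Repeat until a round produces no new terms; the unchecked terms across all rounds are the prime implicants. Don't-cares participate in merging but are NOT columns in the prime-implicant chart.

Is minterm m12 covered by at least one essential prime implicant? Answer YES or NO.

size-2^0 implicants → 00010(✓)  00011(✓)  00100(✓)  00101(✓)  00111(✓)  01000(✓)  01001(✓)  01100(✓)  01101(✓)  01111(✓)  10000(✓)  10001(✓)  10010(✓)  10101(✓)  11001(✓)  11011(✓)  11101(✓)  11110(✓)  11111(✓)
size-2^1 implicants → -0010  -0101(✓)  -1001(✓)  -1101(✓)  -1111(✓)  0-100(✓)  0-101(✓)  0-111(✓)  00-11  0001-  001-1(✓)  0010-(✓)  01-00(✓)  01-01(✓)  0100-(✓)  011-1(✓)  0110-(✓)  1-001(✓)  1-101(✓)  10-01(✓)  100-0  1000-  11-01(✓)  11-11(✓)  110-1(✓)  111-1(✓)  1111-
size-2^2 implicants → --101  -1-01  -11-1  0-1-1  0-10-  01-0-  1--01  11--1
Unchecked terms (primes): --101, -0010, -1-01, -11-1, 0-1-1, 0-10-, 00-11, 0001-, 01-0-, 1--01, 100-0, 1000-, 11--1, 1111-
Minterm coverage:
  m2 ⊆ -0010,0001-
  m3 ⊆ 00-11,0001-
  m4 ⊆ 0-10- [E]
  m5 ⊆ --101,0-1-1,0-10-
  m7 ⊆ 0-1-1,00-11
  m8 ⊆ 01-0- [E]
  m9 ⊆ -1-01,01-0-
  m12 ⊆ 0-10-,01-0-
  m13 ⊆ --101,-1-01,-11-1,0-1-1,0-10-,01-0-
  m15 ⊆ -11-1,0-1-1
  m16 ⊆ 100-0,1000-
  m17 ⊆ 1--01,1000-
  m18 ⊆ -0010,100-0
  m21 ⊆ --101,1--01
  m25 ⊆ -1-01,1--01,11--1
  m27 ⊆ 11--1 [E]
  m29 ⊆ --101,-1-01,-11-1,1--01,11--1
  m30 ⊆ 1111- [E]
  m31 ⊆ -11-1,11--1,1111-
E = {0-10-, 01-0-, 11--1, 1111-}

YES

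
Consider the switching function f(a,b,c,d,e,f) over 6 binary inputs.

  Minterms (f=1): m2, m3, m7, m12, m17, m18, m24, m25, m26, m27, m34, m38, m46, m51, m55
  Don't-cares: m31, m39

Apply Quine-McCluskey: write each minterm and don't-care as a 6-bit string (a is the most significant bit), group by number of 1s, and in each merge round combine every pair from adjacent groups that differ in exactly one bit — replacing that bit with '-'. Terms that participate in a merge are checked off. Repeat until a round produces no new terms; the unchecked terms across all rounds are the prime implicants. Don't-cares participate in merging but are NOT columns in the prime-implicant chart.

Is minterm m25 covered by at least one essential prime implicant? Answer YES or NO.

YES

Round 0: 000010✓ 000011✓ 000111✓ 001100 010001✓ 010010✓ 011000✓ 011001✓ 011010✓ 011011✓ 011111✓ 100010✓ 100110✓ 100111✓ 101110✓ 110011✓ 110111✓
Round 1: -00010 -00111 0-0010 000-11 00001- 01-001 01-010 011-11 0110-0✓ 0110-1✓ 01100-✓ 01101-✓ 1-0111 10-110 100-10 10011- 110-11
Round 2: 0110--
PIs = {-00010, -00111, 0-0010, 000-11, 00001-, 001100, 01-001, 01-010, 011-11, 0110--, 1-0111, 10-110, 100-10, 10011-, 110-11}
Coverage chart:
  m2: -00010,0-0010,00001-
  m3: 000-11,00001-
  m7: -00111,000-11
  m12: 001100 ←essential
  m17: 01-001 ←essential
  m18: 0-0010,01-010
  m24: 0110-- ←essential
  m25: 01-001,0110--
  m26: 01-010,0110--
  m27: 011-11,0110--
  m34: -00010,100-10
  m38: 10-110,100-10,10011-
  m46: 10-110 ←essential
  m51: 110-11 ←essential
  m55: 1-0111,110-11
Essential: 001100, 01-001, 0110--, 10-110, 110-11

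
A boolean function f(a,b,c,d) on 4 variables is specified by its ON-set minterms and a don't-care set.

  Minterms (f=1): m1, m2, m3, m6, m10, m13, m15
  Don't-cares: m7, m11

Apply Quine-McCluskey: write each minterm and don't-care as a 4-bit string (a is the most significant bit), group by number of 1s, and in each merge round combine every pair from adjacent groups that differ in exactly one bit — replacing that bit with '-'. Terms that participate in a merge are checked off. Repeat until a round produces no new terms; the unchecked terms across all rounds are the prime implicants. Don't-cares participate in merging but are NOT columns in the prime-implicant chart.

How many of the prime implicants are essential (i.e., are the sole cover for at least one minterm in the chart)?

4

Round 0: 0001✓ 0010✓ 0011✓ 0110✓ 0111✓ 1010✓ 1011✓ 1101✓ 1111✓
Round 1: -010✓ -011✓ -111✓ 0-10✓ 0-11✓ 00-1 001-✓ 011-✓ 1-11✓ 101-✓ 11-1
Round 2: --11 -01- 0-1-
PIs = {--11, -01-, 0-1-, 00-1, 11-1}
Coverage chart:
  m1: 00-1 ←essential
  m2: -01-,0-1-
  m3: --11,-01-,0-1-,00-1
  m6: 0-1- ←essential
  m10: -01- ←essential
  m13: 11-1 ←essential
  m15: --11,11-1
Essential: -01-, 0-1-, 00-1, 11-1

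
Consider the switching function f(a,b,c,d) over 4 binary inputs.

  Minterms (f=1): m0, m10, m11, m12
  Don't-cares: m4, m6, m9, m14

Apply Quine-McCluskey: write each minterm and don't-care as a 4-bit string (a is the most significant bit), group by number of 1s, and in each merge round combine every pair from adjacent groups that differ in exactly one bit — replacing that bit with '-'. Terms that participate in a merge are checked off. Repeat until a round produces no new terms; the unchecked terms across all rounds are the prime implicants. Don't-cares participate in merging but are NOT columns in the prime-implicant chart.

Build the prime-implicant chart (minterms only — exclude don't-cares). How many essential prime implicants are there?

2

[col 0] 0000*, 0100*, 0110*, 1001*, 1010*, 1011*, 1100*, 1110*
[col 1] -100*, -110*, 0-00, 01-0*, 1-10, 10-1, 101-, 11-0*
[col 2] -1-0
Prime implicants: -1-0, 0-00, 1-10, 10-1, 101-
PI chart (minterm → PIs covering it):
  0 | 0-00  (sole → essential)
  10 | 1-10,101-
  11 | 10-1,101-
  12 | -1-0  (sole → essential)
Essential prime implicants: -1-0, 0-00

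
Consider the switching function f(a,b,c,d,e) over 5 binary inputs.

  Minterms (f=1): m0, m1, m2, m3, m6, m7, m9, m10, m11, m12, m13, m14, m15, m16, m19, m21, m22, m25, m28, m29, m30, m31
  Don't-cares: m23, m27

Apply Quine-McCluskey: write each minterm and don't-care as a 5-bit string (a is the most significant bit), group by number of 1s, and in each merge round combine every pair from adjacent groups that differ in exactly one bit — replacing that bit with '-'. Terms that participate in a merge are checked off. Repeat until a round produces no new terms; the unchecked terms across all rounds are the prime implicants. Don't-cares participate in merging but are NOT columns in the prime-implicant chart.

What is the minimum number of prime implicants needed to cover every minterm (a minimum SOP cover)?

8

Round 0: 00000✓ 00001✓ 00010✓ 00011✓ 00110✓ 00111✓ 01001✓ 01010✓ 01011✓ 01100✓ 01101✓ 01110✓ 01111✓ 10000✓ 10011✓ 10101✓ 10110✓ 10111✓ 11001✓ 11011✓ 11100✓ 11101✓ 11110✓ 11111✓
Round 1: -0000 -0011✓ -0110✓ -0111✓ -1001✓ -1011✓ -1100✓ -1101✓ -1110✓ -1111✓ 0-001✓ 0-010✓ 0-011✓ 0-110✓ 0-111✓ 00-10✓ 00-11✓ 000-0✓ 000-1✓ 0000-✓ 0001-✓ 0011-✓ 01-01✓ 01-10✓ 01-11✓ 010-1✓ 0101-✓ 011-0✓ 011-1✓ 0110-✓ 0111-✓ 1-011✓ 1-101✓ 1-110✓ 1-111✓ 10-11✓ 101-1✓ 1011-✓ 11-01✓ 11-11✓ 110-1✓ 111-0✓ 111-1✓ 1110-✓ 1111-✓
Round 2: --011✓ --110✓ --111✓ -0-11✓ -011-✓ -1-01✓ -1-11✓ -10-1✓ -11-0✓ -11-1✓ -110-✓ -111-✓ 0--10✓ 0--11✓ 0-0-1 0-01-✓ 0-11-✓ 00-1-✓ 000-- 01--1✓ 01-1-✓ 011--✓ 1--11✓ 1-1-1 1-11-✓ 11--1✓ 111--✓
Round 3: ---11 --11- -1--1 -11-- 0--1-
PIs = {---11, --11-, -0000, -1--1, -11--, 0--1-, 0-0-1, 000--, 1-1-1}
Coverage chart:
  m0: -0000,000--
  m1: 0-0-1,000--
  m2: 0--1-,000--
  m3: ---11,0--1-,0-0-1,000--
  m6: --11-,0--1-
  m7: ---11,--11-,0--1-
  m9: -1--1,0-0-1
  m10: 0--1- ←essential
  m11: ---11,-1--1,0--1-,0-0-1
  m12: -11-- ←essential
  m13: -1--1,-11--
  m14: --11-,-11--,0--1-
  m15: ---11,--11-,-1--1,-11--,0--1-
  m16: -0000 ←essential
  m19: ---11 ←essential
  m21: 1-1-1 ←essential
  m22: --11- ←essential
  m25: -1--1 ←essential
  m28: -11-- ←essential
  m29: -1--1,-11--,1-1-1
  m30: --11-,-11--
  m31: ---11,--11-,-1--1,-11--,1-1-1
Essential: ---11, --11-, -0000, -1--1, -11--, 0--1-, 1-1-1
Petrick residual → 0-0-1
Min cover (8 terms): de + cd + b'c'd'e' + be + bc + a'd + a'c'e + ace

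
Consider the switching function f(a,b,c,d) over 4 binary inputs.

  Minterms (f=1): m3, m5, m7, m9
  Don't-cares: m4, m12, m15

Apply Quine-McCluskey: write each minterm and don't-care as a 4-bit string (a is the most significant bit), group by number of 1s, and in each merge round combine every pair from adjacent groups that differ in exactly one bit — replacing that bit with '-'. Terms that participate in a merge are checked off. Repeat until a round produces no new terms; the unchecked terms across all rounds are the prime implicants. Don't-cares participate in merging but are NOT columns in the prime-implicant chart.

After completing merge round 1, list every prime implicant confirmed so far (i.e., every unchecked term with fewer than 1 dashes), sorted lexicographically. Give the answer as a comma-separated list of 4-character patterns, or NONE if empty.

1001

Round 0: 0011✓ 0100✓ 0101✓ 0111✓ 1001 1100✓ 1111✓
Round 1: -100 -111 0-11 01-1 010-
PIs = {-100, -111, 0-11, 01-1, 010-, 1001}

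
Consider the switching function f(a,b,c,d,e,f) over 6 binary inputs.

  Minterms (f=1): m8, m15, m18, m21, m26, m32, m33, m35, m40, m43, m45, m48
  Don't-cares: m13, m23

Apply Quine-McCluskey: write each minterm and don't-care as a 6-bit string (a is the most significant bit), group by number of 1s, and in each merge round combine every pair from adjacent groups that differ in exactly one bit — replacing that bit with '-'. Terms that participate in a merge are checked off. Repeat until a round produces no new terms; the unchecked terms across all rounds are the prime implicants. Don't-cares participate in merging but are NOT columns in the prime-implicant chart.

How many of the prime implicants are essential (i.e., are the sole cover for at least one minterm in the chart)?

7

Round 0: 001000✓ 001101✓ 001111✓ 010010✓ 010101✓ 010111✓ 011010✓ 100000✓ 100001✓ 100011✓ 101000✓ 101011✓ 101101✓ 110000✓
Round 1: -01000 -01101 0011-1 01-010 0101-1 1-0000 10-000 10-011 1000-1 10000-
PIs = {-01000, -01101, 0011-1, 01-010, 0101-1, 1-0000, 10-000, 10-011, 1000-1, 10000-}
Coverage chart:
  m8: -01000 ←essential
  m15: 0011-1 ←essential
  m18: 01-010 ←essential
  m21: 0101-1 ←essential
  m26: 01-010 ←essential
  m32: 1-0000,10-000,10000-
  m33: 1000-1,10000-
  m35: 10-011,1000-1
  m40: -01000,10-000
  m43: 10-011 ←essential
  m45: -01101 ←essential
  m48: 1-0000 ←essential
Essential: -01000, -01101, 0011-1, 01-010, 0101-1, 1-0000, 10-011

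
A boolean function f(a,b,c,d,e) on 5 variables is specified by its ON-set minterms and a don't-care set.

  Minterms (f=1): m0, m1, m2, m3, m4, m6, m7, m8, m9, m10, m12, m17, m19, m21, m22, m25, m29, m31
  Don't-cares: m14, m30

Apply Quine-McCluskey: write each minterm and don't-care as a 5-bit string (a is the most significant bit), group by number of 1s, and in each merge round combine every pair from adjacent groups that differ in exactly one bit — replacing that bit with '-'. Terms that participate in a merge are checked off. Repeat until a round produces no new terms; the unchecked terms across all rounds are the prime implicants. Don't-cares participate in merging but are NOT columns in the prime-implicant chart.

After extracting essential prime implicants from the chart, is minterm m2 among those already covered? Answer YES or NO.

YES

Round 0: 00000✓ 00001✓ 00010✓ 00011✓ 00100✓ 00110✓ 00111✓ 01000✓ 01001✓ 01010✓ 01100✓ 01110✓ 10001✓ 10011✓ 10101✓ 10110✓ 11001✓ 11101✓ 11110✓ 11111✓
Round 1: -0001✓ -0011✓ -0110✓ -1001✓ -1110✓ 0-000✓ 0-001✓ 0-010✓ 0-100✓ 0-110✓ 00-00✓ 00-10✓ 00-11✓ 000-0✓ 000-1✓ 0000-✓ 0001-✓ 001-0✓ 0011-✓ 01-00✓ 01-10✓ 010-0✓ 0100-✓ 011-0✓ 1-001✓ 1-101✓ 1-110✓ 10-01✓ 100-1✓ 11-01✓ 111-1 1111-
Round 2: --001 --110 -00-1 0--00✓ 0--10✓ 0-0-0✓ 0-00- 0-1-0✓ 00--0✓ 00-1- 000-- 01--0✓ 1--01
Round 3: 0---0
PIs = {--001, --110, -00-1, 0---0, 0-00-, 00-1-, 000--, 1--01, 111-1, 1111-}
Coverage chart:
  m0: 0---0,0-00-,000--
  m1: --001,-00-1,0-00-,000--
  m2: 0---0,00-1-,000--
  m3: -00-1,00-1-,000--
  m4: 0---0 ←essential
  m6: --110,0---0,00-1-
  m7: 00-1- ←essential
  m8: 0---0,0-00-
  m9: --001,0-00-
  m10: 0---0 ←essential
  m12: 0---0 ←essential
  m17: --001,-00-1,1--01
  m19: -00-1 ←essential
  m21: 1--01 ←essential
  m22: --110 ←essential
  m25: --001,1--01
  m29: 1--01,111-1
  m31: 111-1,1111-
Essential: --110, -00-1, 0---0, 00-1-, 1--01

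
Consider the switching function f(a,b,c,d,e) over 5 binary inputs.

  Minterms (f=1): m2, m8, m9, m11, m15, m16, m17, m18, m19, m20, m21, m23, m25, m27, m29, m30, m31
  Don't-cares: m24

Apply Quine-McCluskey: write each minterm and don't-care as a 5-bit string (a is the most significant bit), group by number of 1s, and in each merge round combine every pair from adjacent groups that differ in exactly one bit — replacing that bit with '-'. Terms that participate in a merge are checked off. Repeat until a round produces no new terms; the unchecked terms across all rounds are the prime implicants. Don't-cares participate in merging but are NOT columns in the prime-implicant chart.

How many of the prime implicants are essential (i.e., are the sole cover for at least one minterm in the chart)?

size-2^0 implicants → 00010(✓)  01000(✓)  01001(✓)  01011(✓)  01111(✓)  10000(✓)  10001(✓)  10010(✓)  10011(✓)  10100(✓)  10101(✓)  10111(✓)  11000(✓)  11001(✓)  11011(✓)  11101(✓)  11110(✓)  11111(✓)
size-2^1 implicants → -0010  -1000(✓)  -1001(✓)  -1011(✓)  -1111(✓)  01-11(✓)  010-1(✓)  0100-(✓)  1-000(✓)  1-001(✓)  1-011(✓)  1-101(✓)  1-111(✓)  10-00(✓)  10-01(✓)  10-11(✓)  100-0(✓)  100-1(✓)  1000-(✓)  1001-(✓)  101-1(✓)  1010-(✓)  11-01(✓)  11-11(✓)  110-1(✓)  1100-(✓)  111-1(✓)  1111-
size-2^2 implicants → -1-11  -10-1  -100-  1--01(✓)  1--11(✓)  1-0-1(✓)  1-00-  1-1-1(✓)  10--1(✓)  10-0-  100--  11--1(✓)
size-2^3 implicants → 1---1
Unchecked terms (primes): -0010, -1-11, -10-1, -100-, 1---1, 1-00-, 10-0-, 100--, 1111-
Minterm coverage:
  m2 ⊆ -0010 [E]
  m8 ⊆ -100- [E]
  m9 ⊆ -10-1,-100-
  m11 ⊆ -1-11,-10-1
  m15 ⊆ -1-11 [E]
  m16 ⊆ 1-00-,10-0-,100--
  m17 ⊆ 1---1,1-00-,10-0-,100--
  m18 ⊆ -0010,100--
  m19 ⊆ 1---1,100--
  m20 ⊆ 10-0- [E]
  m21 ⊆ 1---1,10-0-
  m23 ⊆ 1---1 [E]
  m25 ⊆ -10-1,-100-,1---1,1-00-
  m27 ⊆ -1-11,-10-1,1---1
  m29 ⊆ 1---1 [E]
  m30 ⊆ 1111- [E]
  m31 ⊆ -1-11,1---1,1111-
E = {-0010, -1-11, -100-, 1---1, 10-0-, 1111-}

6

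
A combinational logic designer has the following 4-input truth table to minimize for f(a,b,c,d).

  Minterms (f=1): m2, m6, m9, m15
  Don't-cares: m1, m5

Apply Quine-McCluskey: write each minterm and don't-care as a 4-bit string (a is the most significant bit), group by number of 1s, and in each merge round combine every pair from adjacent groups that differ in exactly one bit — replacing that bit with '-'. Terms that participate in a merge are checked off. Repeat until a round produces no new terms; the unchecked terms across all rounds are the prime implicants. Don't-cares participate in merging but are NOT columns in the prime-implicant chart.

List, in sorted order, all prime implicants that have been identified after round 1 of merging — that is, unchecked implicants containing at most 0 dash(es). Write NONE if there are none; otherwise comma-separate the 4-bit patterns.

size-2^0 implicants → 0001(✓)  0010(✓)  0101(✓)  0110(✓)  1001(✓)  1111
size-2^1 implicants → -001  0-01  0-10
Unchecked terms (primes): -001, 0-01, 0-10, 1111

1111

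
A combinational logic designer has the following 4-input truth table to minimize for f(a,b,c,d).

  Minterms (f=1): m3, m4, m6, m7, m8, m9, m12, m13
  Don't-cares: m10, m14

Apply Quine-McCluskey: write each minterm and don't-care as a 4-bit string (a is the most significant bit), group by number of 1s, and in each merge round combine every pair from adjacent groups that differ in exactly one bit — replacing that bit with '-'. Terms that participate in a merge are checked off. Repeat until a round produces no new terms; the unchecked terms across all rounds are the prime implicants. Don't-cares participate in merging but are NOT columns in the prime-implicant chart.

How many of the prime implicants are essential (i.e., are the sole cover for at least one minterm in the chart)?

[col 0] 0011*, 0100*, 0110*, 0111*, 1000*, 1001*, 1010*, 1100*, 1101*, 1110*
[col 1] -100*, -110*, 0-11, 01-0*, 011-, 1-00*, 1-01*, 1-10*, 10-0*, 100-*, 11-0*, 110-*
[col 2] -1-0, 1--0, 1-0-
Prime implicants: -1-0, 0-11, 011-, 1--0, 1-0-
PI chart (minterm → PIs covering it):
  3 | 0-11  (sole → essential)
  4 | -1-0  (sole → essential)
  6 | -1-0,011-
  7 | 0-11,011-
  8 | 1--0,1-0-
  9 | 1-0-  (sole → essential)
  12 | -1-0,1--0,1-0-
  13 | 1-0-  (sole → essential)
Essential prime implicants: -1-0, 0-11, 1-0-

3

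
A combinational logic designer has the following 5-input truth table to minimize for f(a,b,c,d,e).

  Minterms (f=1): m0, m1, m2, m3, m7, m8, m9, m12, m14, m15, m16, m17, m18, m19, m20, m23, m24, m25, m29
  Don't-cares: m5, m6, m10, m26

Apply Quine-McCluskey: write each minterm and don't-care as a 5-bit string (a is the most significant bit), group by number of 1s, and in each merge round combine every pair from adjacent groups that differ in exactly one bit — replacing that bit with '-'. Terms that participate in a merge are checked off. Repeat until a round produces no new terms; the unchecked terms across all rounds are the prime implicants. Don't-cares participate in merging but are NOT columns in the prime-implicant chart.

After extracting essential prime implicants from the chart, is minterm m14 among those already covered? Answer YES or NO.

size-2^0 implicants → 00000(✓)  00001(✓)  00010(✓)  00011(✓)  00101(✓)  00110(✓)  00111(✓)  01000(✓)  01001(✓)  01010(✓)  01100(✓)  01110(✓)  01111(✓)  10000(✓)  10001(✓)  10010(✓)  10011(✓)  10100(✓)  10111(✓)  11000(✓)  11001(✓)  11010(✓)  11101(✓)
size-2^1 implicants → -0000(✓)  -0001(✓)  -0010(✓)  -0011(✓)  -0111(✓)  -1000(✓)  -1001(✓)  -1010(✓)  0-000(✓)  0-001(✓)  0-010(✓)  0-110(✓)  0-111(✓)  00-01(✓)  00-10(✓)  00-11(✓)  000-0(✓)  000-1(✓)  0000-(✓)  0001-(✓)  001-1(✓)  0011-(✓)  01-00(✓)  01-10(✓)  010-0(✓)  0100-(✓)  011-0(✓)  0111-(✓)  1-000(✓)  1-001(✓)  1-010(✓)  10-00  10-11(✓)  100-0(✓)  100-1(✓)  1000-(✓)  1001-(✓)  11-01  110-0(✓)  1100-(✓)
size-2^2 implicants → --000(✓)  --001(✓)  --010(✓)  -0-11  -00-0(✓)  -00-1(✓)  -000-(✓)  -001-(✓)  -10-0(✓)  -100-(✓)  0--10  0-0-0(✓)  0-00-(✓)  0-11-  00--1  00-1-  000--(✓)  01--0  1-0-0(✓)  1-00-(✓)  100--(✓)
size-2^3 implicants → --0-0  --00-  -00--
Unchecked terms (primes): --0-0, --00-, -0-11, -00--, 0--10, 0-11-, 00--1, 00-1-, 01--0, 10-00, 11-01
Minterm coverage:
  m0 ⊆ --0-0,--00-,-00--
  m1 ⊆ --00-,-00--,00--1
  m2 ⊆ --0-0,-00--,0--10,00-1-
  m3 ⊆ -0-11,-00--,00--1,00-1-
  m7 ⊆ -0-11,0-11-,00--1,00-1-
  m8 ⊆ --0-0,--00-,01--0
  m9 ⊆ --00- [E]
  m12 ⊆ 01--0 [E]
  m14 ⊆ 0--10,0-11-,01--0
  m15 ⊆ 0-11- [E]
  m16 ⊆ --0-0,--00-,-00--,10-00
  m17 ⊆ --00-,-00--
  m18 ⊆ --0-0,-00--
  m19 ⊆ -0-11,-00--
  m20 ⊆ 10-00 [E]
  m23 ⊆ -0-11 [E]
  m24 ⊆ --0-0,--00-
  m25 ⊆ --00-,11-01
  m29 ⊆ 11-01 [E]
E = {--00-, -0-11, 0-11-, 01--0, 10-00, 11-01}

YES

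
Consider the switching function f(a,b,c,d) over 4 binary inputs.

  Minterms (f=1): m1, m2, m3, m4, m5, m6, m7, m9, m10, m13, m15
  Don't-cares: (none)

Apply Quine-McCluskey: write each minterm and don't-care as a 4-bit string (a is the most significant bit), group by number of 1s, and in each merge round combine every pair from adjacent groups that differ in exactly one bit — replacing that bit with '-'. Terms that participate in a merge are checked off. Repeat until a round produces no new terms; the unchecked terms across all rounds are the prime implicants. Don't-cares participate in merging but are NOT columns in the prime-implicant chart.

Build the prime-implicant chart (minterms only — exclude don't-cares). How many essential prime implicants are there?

size-2^0 implicants → 0001(✓)  0010(✓)  0011(✓)  0100(✓)  0101(✓)  0110(✓)  0111(✓)  1001(✓)  1010(✓)  1101(✓)  1111(✓)
size-2^1 implicants → -001(✓)  -010  -101(✓)  -111(✓)  0-01(✓)  0-10(✓)  0-11(✓)  00-1(✓)  001-(✓)  01-0(✓)  01-1(✓)  010-(✓)  011-(✓)  1-01(✓)  11-1(✓)
size-2^2 implicants → --01  -1-1  0--1  0-1-  01--
Unchecked terms (primes): --01, -010, -1-1, 0--1, 0-1-, 01--
Minterm coverage:
  m1 ⊆ --01,0--1
  m2 ⊆ -010,0-1-
  m3 ⊆ 0--1,0-1-
  m4 ⊆ 01-- [E]
  m5 ⊆ --01,-1-1,0--1,01--
  m6 ⊆ 0-1-,01--
  m7 ⊆ -1-1,0--1,0-1-,01--
  m9 ⊆ --01 [E]
  m10 ⊆ -010 [E]
  m13 ⊆ --01,-1-1
  m15 ⊆ -1-1 [E]
E = {--01, -010, -1-1, 01--}

4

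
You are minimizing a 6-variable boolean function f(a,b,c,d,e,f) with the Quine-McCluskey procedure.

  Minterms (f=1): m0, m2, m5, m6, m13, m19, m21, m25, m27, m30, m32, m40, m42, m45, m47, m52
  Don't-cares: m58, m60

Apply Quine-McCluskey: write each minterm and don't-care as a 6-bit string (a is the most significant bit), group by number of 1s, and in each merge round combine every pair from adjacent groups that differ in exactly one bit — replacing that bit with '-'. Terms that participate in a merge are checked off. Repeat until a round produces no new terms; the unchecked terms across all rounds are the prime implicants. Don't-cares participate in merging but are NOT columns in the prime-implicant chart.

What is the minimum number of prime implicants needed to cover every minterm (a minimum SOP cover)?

Round 0: 000000✓ 000010✓ 000101✓ 000110✓ 001101✓ 010011✓ 010101✓ 011001✓ 011011✓ 011110 100000✓ 101000✓ 101010✓ 101101✓ 101111✓ 110100✓ 111010✓ 111100✓
Round 1: -00000 -01101 0-0101 00-101 000-10 0000-0 01-011 0110-1 1-1010 10-000 1010-0 1011-1 11-100
PIs = {-00000, -01101, 0-0101, 00-101, 000-10, 0000-0, 01-011, 0110-1, 011110, 1-1010, 10-000, 1010-0, 1011-1, 11-100}
Coverage chart:
  m0: -00000,0000-0
  m2: 000-10,0000-0
  m5: 0-0101,00-101
  m6: 000-10 ←essential
  m13: -01101,00-101
  m19: 01-011 ←essential
  m21: 0-0101 ←essential
  m25: 0110-1 ←essential
  m27: 01-011,0110-1
  m30: 011110 ←essential
  m32: -00000,10-000
  m40: 10-000,1010-0
  m42: 1-1010,1010-0
  m45: -01101,1011-1
  m47: 1011-1 ←essential
  m52: 11-100 ←essential
Essential: 0-0101, 000-10, 01-011, 0110-1, 011110, 1011-1, 11-100
Petrick residual → -00000, -01101, 1010-0
Min cover (10 terms): b'c'd'e'f' + b'cde'f + a'c'de'f + a'b'c'ef' + a'bd'ef + a'bcd'f + a'bcdef' + ab'cd'f' + ab'cdf + abde'f'

10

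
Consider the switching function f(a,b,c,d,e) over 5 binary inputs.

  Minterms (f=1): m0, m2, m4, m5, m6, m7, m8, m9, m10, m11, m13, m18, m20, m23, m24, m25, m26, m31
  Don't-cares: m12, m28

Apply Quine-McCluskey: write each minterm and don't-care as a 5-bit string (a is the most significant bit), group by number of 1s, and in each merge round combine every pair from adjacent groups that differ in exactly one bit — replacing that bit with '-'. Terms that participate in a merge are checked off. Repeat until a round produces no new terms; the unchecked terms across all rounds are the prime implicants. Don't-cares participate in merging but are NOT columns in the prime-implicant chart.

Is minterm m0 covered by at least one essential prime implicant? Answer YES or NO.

Round 0: 00000✓ 00010✓ 00100✓ 00101✓ 00110✓ 00111✓ 01000✓ 01001✓ 01010✓ 01011✓ 01100✓ 01101✓ 10010✓ 10100✓ 10111✓ 11000✓ 11001✓ 11010✓ 11100✓ 11111✓
Round 1: -0010✓ -0100✓ -0111 -1000✓ -1001✓ -1010✓ -1100✓ 0-000✓ 0-010✓ 0-100✓ 0-101✓ 00-00✓ 00-10✓ 000-0✓ 001-0✓ 001-1✓ 0010-✓ 0011-✓ 01-00✓ 01-01✓ 010-0✓ 010-1✓ 0100-✓ 0101-✓ 0110-✓ 1-010✓ 1-100✓ 1-111 11-00✓ 110-0✓ 1100-✓
Round 2: --010 --100 -1-00 -10-0 -100- 0--00 0-0-0 0-10- 00--0 001-- 01-0- 010--
PIs = {--010, --100, -0111, -1-00, -10-0, -100-, 0--00, 0-0-0, 0-10-, 00--0, 001--, 01-0-, 010--, 1-111}
Coverage chart:
  m0: 0--00,0-0-0,00--0
  m2: --010,0-0-0,00--0
  m4: --100,0--00,0-10-,00--0,001--
  m5: 0-10-,001--
  m6: 00--0,001--
  m7: -0111,001--
  m8: -1-00,-10-0,-100-,0--00,0-0-0,01-0-,010--
  m9: -100-,01-0-,010--
  m10: --010,-10-0,0-0-0,010--
  m11: 010-- ←essential
  m13: 0-10-,01-0-
  m18: --010 ←essential
  m20: --100 ←essential
  m23: -0111,1-111
  m24: -1-00,-10-0,-100-
  m25: -100- ←essential
  m26: --010,-10-0
  m31: 1-111 ←essential
Essential: --010, --100, -100-, 010--, 1-111

NO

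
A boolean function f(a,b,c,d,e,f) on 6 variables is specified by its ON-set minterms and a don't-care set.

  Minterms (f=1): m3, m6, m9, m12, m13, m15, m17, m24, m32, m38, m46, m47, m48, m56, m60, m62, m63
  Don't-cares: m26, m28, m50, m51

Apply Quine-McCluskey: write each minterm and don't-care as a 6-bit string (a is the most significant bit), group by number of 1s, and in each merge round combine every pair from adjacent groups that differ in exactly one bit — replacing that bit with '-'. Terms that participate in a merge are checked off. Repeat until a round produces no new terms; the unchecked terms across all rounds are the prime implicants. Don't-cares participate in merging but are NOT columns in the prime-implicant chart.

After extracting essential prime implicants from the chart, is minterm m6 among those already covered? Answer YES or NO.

size-2^0 implicants → 000011  000110(✓)  001001(✓)  001100(✓)  001101(✓)  001111(✓)  010001  011000(✓)  011010(✓)  011100(✓)  100000(✓)  100110(✓)  101110(✓)  101111(✓)  110000(✓)  110010(✓)  110011(✓)  111000(✓)  111100(✓)  111110(✓)  111111(✓)
size-2^1 implicants → -00110  -01111  -11000(✓)  -11100(✓)  0-1100  001-01  0011-1  00110-  011-00(✓)  0110-0  1-0000  1-1110(✓)  1-1111(✓)  10-110  10111-(✓)  11-000  1100-0  11001-  111-00(✓)  1111-0  11111-(✓)
size-2^2 implicants → -11-00  1-111-
Unchecked terms (primes): -00110, -01111, -11-00, 0-1100, 000011, 001-01, 0011-1, 00110-, 010001, 0110-0, 1-0000, 1-111-, 10-110, 11-000, 1100-0, 11001-, 1111-0
Minterm coverage:
  m3 ⊆ 000011 [E]
  m6 ⊆ -00110 [E]
  m9 ⊆ 001-01 [E]
  m12 ⊆ 0-1100,00110-
  m13 ⊆ 001-01,0011-1,00110-
  m15 ⊆ -01111,0011-1
  m17 ⊆ 010001 [E]
  m24 ⊆ -11-00,0110-0
  m32 ⊆ 1-0000 [E]
  m38 ⊆ -00110,10-110
  m46 ⊆ 1-111-,10-110
  m47 ⊆ -01111,1-111-
  m48 ⊆ 1-0000,11-000,1100-0
  m56 ⊆ -11-00,11-000
  m60 ⊆ -11-00,1111-0
  m62 ⊆ 1-111-,1111-0
  m63 ⊆ 1-111- [E]
E = {-00110, 000011, 001-01, 010001, 1-0000, 1-111-}

YES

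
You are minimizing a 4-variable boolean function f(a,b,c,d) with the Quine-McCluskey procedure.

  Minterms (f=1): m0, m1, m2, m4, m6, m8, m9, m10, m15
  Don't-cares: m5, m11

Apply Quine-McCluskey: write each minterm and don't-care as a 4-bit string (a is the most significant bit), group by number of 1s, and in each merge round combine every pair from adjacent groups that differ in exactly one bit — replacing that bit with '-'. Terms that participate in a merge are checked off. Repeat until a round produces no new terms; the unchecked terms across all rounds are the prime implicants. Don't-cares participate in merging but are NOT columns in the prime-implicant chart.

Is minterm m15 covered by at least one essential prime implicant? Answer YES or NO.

YES

[col 0] 0000*, 0001*, 0010*, 0100*, 0101*, 0110*, 1000*, 1001*, 1010*, 1011*, 1111*
[col 1] -000*, -001*, -010*, 0-00*, 0-01*, 0-10*, 00-0*, 000-*, 01-0*, 010-*, 1-11, 10-0*, 10-1*, 100-*, 101-*
[col 2] -0-0, -00-, 0--0, 0-0-, 10--
Prime implicants: -0-0, -00-, 0--0, 0-0-, 1-11, 10--
PI chart (minterm → PIs covering it):
  0 | -0-0,-00-,0--0,0-0-
  1 | -00-,0-0-
  2 | -0-0,0--0
  4 | 0--0,0-0-
  6 | 0--0  (sole → essential)
  8 | -0-0,-00-,10--
  9 | -00-,10--
  10 | -0-0,10--
  15 | 1-11  (sole → essential)
Essential prime implicants: 0--0, 1-11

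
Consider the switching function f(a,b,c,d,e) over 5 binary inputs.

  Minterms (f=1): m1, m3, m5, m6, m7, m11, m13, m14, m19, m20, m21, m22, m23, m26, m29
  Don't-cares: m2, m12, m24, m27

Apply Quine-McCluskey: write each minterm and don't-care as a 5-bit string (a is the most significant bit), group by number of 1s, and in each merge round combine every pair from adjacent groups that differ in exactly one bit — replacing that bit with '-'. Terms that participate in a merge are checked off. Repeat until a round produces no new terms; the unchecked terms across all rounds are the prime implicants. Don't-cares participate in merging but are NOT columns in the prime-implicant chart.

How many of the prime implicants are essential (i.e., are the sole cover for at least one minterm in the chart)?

[col 0] 00001*, 00010*, 00011*, 00101*, 00110*, 00111*, 01011*, 01100*, 01101*, 01110*, 10011*, 10100*, 10101*, 10110*, 10111*, 11000*, 11010*, 11011*, 11101*
[col 1] -0011*, -0101*, -0110*, -0111*, -1011*, -1101*, 0-011*, 0-101*, 0-110, 00-01*, 00-10*, 00-11*, 000-1*, 0001-*, 001-1*, 0011-*, 011-0, 0110-, 1-011*, 1-101*, 10-11*, 101-0*, 101-1*, 1010-*, 1011-*, 110-0, 1101-
[col 2] --011, --101, -0-11, -01-1, -011-, 00--1, 00-1-, 101--
Prime implicants: --011, --101, -0-11, -01-1, -011-, 0-110, 00--1, 00-1-, 011-0, 0110-, 101--, 110-0, 1101-
PI chart (minterm → PIs covering it):
  1 | 00--1  (sole → essential)
  3 | --011,-0-11,00--1,00-1-
  5 | --101,-01-1,00--1
  6 | -011-,0-110,00-1-
  7 | -0-11,-01-1,-011-,00--1,00-1-
  11 | --011  (sole → essential)
  13 | --101,0110-
  14 | 0-110,011-0
  19 | --011,-0-11
  20 | 101--  (sole → essential)
  21 | --101,-01-1,101--
  22 | -011-,101--
  23 | -0-11,-01-1,-011-,101--
  26 | 110-0,1101-
  29 | --101  (sole → essential)
Essential prime implicants: --011, --101, 00--1, 101--

4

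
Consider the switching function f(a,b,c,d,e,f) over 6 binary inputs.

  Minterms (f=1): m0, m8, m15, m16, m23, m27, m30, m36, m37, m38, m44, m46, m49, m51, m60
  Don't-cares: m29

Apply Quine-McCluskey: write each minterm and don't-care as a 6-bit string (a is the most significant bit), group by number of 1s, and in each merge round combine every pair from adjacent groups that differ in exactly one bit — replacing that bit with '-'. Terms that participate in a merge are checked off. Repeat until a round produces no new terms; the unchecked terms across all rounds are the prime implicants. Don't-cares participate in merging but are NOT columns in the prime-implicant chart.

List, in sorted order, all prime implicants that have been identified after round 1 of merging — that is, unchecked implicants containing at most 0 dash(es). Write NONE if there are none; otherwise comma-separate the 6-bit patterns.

001111, 010111, 011011, 011101, 011110

size-2^0 implicants → 000000(✓)  001000(✓)  001111  010000(✓)  010111  011011  011101  011110  100100(✓)  100101(✓)  100110(✓)  101100(✓)  101110(✓)  110001(✓)  110011(✓)  111100(✓)
size-2^1 implicants → 0-0000  00-000  1-1100  10-100(✓)  10-110(✓)  1001-0(✓)  10010-  1011-0(✓)  1100-1
size-2^2 implicants → 10-1-0
Unchecked terms (primes): 0-0000, 00-000, 001111, 010111, 011011, 011101, 011110, 1-1100, 10-1-0, 10010-, 1100-1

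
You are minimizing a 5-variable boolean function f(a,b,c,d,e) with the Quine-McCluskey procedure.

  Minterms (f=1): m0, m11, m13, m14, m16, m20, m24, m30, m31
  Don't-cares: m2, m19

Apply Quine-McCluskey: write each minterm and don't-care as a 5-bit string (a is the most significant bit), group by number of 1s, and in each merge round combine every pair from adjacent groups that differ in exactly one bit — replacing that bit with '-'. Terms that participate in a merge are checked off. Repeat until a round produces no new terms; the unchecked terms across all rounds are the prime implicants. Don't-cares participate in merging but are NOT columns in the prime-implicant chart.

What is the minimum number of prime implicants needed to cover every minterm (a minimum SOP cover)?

7

Round 0: 00000✓ 00010✓ 01011 01101 01110✓ 10000✓ 10011 10100✓ 11000✓ 11110✓ 11111✓
Round 1: -0000 -1110 000-0 1-000 10-00 1111-
PIs = {-0000, -1110, 000-0, 01011, 01101, 1-000, 10-00, 10011, 1111-}
Coverage chart:
  m0: -0000,000-0
  m11: 01011 ←essential
  m13: 01101 ←essential
  m14: -1110 ←essential
  m16: -0000,1-000,10-00
  m20: 10-00 ←essential
  m24: 1-000 ←essential
  m30: -1110,1111-
  m31: 1111- ←essential
Essential: -1110, 01011, 01101, 1-000, 10-00, 1111-
Petrick residual → -0000
Min cover (7 terms): b'c'd'e' + bcde' + a'bc'de + a'bcd'e + ac'd'e' + ab'd'e' + abcd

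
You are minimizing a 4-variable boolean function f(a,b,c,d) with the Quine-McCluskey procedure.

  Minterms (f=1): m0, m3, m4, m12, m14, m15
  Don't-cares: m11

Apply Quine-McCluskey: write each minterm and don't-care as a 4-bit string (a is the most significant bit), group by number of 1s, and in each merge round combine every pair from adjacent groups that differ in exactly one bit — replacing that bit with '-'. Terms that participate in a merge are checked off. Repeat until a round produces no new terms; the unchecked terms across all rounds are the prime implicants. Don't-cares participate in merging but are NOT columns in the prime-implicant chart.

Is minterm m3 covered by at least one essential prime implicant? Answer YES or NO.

[col 0] 0000*, 0011*, 0100*, 1011*, 1100*, 1110*, 1111*
[col 1] -011, -100, 0-00, 1-11, 11-0, 111-
Prime implicants: -011, -100, 0-00, 1-11, 11-0, 111-
PI chart (minterm → PIs covering it):
  0 | 0-00  (sole → essential)
  3 | -011  (sole → essential)
  4 | -100,0-00
  12 | -100,11-0
  14 | 11-0,111-
  15 | 1-11,111-
Essential prime implicants: -011, 0-00

YES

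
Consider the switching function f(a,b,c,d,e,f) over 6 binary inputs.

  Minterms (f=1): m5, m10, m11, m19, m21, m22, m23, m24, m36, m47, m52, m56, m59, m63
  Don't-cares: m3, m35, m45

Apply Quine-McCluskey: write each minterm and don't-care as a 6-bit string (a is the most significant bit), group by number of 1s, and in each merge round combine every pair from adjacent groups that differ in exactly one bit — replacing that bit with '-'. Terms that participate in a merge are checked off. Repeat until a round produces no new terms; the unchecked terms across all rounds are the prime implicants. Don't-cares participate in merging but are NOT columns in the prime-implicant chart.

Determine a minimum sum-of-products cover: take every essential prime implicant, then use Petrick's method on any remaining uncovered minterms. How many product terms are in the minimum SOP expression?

8

size-2^0 implicants → 000011(✓)  000101(✓)  001010(✓)  001011(✓)  010011(✓)  010101(✓)  010110(✓)  010111(✓)  011000(✓)  100011(✓)  100100(✓)  101101(✓)  101111(✓)  110100(✓)  111000(✓)  111011(✓)  111111(✓)
size-2^1 implicants → -00011  -11000  0-0011  0-0101  00-011  00101-  010-11  0101-1  01011-  1-0100  1-1111  1011-1  111-11
Unchecked terms (primes): -00011, -11000, 0-0011, 0-0101, 00-011, 00101-, 010-11, 0101-1, 01011-, 1-0100, 1-1111, 1011-1, 111-11
Minterm coverage:
  m5 ⊆ 0-0101 [E]
  m10 ⊆ 00101- [E]
  m11 ⊆ 00-011,00101-
  m19 ⊆ 0-0011,010-11
  m21 ⊆ 0-0101,0101-1
  m22 ⊆ 01011- [E]
  m23 ⊆ 010-11,0101-1,01011-
  m24 ⊆ -11000 [E]
  m36 ⊆ 1-0100 [E]
  m47 ⊆ 1-1111,1011-1
  m52 ⊆ 1-0100 [E]
  m56 ⊆ -11000 [E]
  m59 ⊆ 111-11 [E]
  m63 ⊆ 1-1111,111-11
E = {-11000, 0-0101, 00101-, 01011-, 1-0100, 111-11}
Petrick residual → 0-0011, 1-1111
Cover = bcd'e'f' + a'c'd'ef + a'c'de'f + a'b'cd'e + a'bc'de + ac'de'f' + acdef + abcef  |cover|=8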